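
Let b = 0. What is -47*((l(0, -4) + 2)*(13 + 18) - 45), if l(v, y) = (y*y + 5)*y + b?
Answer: 121589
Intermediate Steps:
l(v, y) = y*(5 + y**2) (l(v, y) = (y*y + 5)*y + 0 = (y**2 + 5)*y + 0 = (5 + y**2)*y + 0 = y*(5 + y**2) + 0 = y*(5 + y**2))
-47*((l(0, -4) + 2)*(13 + 18) - 45) = -47*((-4*(5 + (-4)**2) + 2)*(13 + 18) - 45) = -47*((-4*(5 + 16) + 2)*31 - 45) = -47*((-4*21 + 2)*31 - 45) = -47*((-84 + 2)*31 - 45) = -47*(-82*31 - 45) = -47*(-2542 - 45) = -47*(-2587) = 121589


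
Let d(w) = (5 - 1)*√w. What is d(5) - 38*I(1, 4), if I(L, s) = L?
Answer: -38 + 4*√5 ≈ -29.056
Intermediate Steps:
d(w) = 4*√w
d(5) - 38*I(1, 4) = 4*√5 - 38*1 = 4*√5 - 38 = -38 + 4*√5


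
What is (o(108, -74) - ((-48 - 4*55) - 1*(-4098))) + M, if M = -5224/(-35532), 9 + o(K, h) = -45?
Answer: -34500266/8883 ≈ -3883.9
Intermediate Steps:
o(K, h) = -54 (o(K, h) = -9 - 45 = -54)
M = 1306/8883 (M = -5224*(-1/35532) = 1306/8883 ≈ 0.14702)
(o(108, -74) - ((-48 - 4*55) - 1*(-4098))) + M = (-54 - ((-48 - 4*55) - 1*(-4098))) + 1306/8883 = (-54 - ((-48 - 220) + 4098)) + 1306/8883 = (-54 - (-268 + 4098)) + 1306/8883 = (-54 - 1*3830) + 1306/8883 = (-54 - 3830) + 1306/8883 = -3884 + 1306/8883 = -34500266/8883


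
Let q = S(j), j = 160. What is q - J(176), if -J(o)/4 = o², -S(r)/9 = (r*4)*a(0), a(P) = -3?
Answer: 141184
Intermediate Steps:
S(r) = 108*r (S(r) = -9*r*4*(-3) = -9*4*r*(-3) = -(-108)*r = 108*r)
q = 17280 (q = 108*160 = 17280)
J(o) = -4*o²
q - J(176) = 17280 - (-4)*176² = 17280 - (-4)*30976 = 17280 - 1*(-123904) = 17280 + 123904 = 141184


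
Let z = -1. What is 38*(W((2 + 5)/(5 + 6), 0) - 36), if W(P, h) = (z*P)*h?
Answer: -1368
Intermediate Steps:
W(P, h) = -P*h (W(P, h) = (-P)*h = -P*h)
38*(W((2 + 5)/(5 + 6), 0) - 36) = 38*(-1*(2 + 5)/(5 + 6)*0 - 36) = 38*(-1*7/11*0 - 36) = 38*(0 - 36) = 38*(-36) = -1368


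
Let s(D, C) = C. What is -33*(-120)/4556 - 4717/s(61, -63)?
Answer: 5435033/71757 ≈ 75.742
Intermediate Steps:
-33*(-120)/4556 - 4717/s(61, -63) = -33*(-120)/4556 - 4717/(-63) = 3960*(1/4556) - 4717*(-1/63) = 990/1139 + 4717/63 = 5435033/71757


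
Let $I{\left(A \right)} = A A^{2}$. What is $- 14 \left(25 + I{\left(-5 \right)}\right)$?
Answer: $1400$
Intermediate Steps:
$I{\left(A \right)} = A^{3}$
$- 14 \left(25 + I{\left(-5 \right)}\right) = - 14 \left(25 + \left(-5\right)^{3}\right) = - 14 \left(25 - 125\right) = \left(-14\right) \left(-100\right) = 1400$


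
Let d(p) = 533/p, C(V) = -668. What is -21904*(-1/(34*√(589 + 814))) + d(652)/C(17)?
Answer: -533/435536 + 10952*√1403/23851 ≈ 17.198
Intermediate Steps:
-21904*(-1/(34*√(589 + 814))) + d(652)/C(17) = -21904*(-1/(34*√(589 + 814))) + (533/652)/(-668) = -21904*(-√1403/47702) + (533*(1/652))*(-1/668) = -(-10952)*√1403/23851 + (533/652)*(-1/668) = 10952*√1403/23851 - 533/435536 = -533/435536 + 10952*√1403/23851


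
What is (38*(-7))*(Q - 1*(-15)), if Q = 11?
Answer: -6916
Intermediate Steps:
(38*(-7))*(Q - 1*(-15)) = (38*(-7))*(11 - 1*(-15)) = -266*(11 + 15) = -266*26 = -6916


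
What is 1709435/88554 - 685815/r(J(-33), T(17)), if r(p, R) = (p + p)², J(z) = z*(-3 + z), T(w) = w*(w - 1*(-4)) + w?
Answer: 532759536725/27773368128 ≈ 19.182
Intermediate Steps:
T(w) = w + w*(4 + w) (T(w) = w*(w + 4) + w = w*(4 + w) + w = w + w*(4 + w))
r(p, R) = 4*p² (r(p, R) = (2*p)² = 4*p²)
1709435/88554 - 685815/r(J(-33), T(17)) = 1709435/88554 - 685815*1/(4356*(-3 - 33)²) = 1709435*(1/88554) - 685815/(4*(-33*(-36))²) = 1709435/88554 - 685815/(4*1188²) = 1709435/88554 - 685815/(4*1411344) = 1709435/88554 - 685815/5645376 = 1709435/88554 - 685815*1/5645376 = 1709435/88554 - 228605/1881792 = 532759536725/27773368128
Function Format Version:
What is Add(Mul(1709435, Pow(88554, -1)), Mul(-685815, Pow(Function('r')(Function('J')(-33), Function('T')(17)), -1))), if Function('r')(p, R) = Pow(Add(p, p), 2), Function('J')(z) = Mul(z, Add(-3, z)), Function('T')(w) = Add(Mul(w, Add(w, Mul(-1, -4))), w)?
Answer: Rational(532759536725, 27773368128) ≈ 19.182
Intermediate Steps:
Function('T')(w) = Add(w, Mul(w, Add(4, w))) (Function('T')(w) = Add(Mul(w, Add(w, 4)), w) = Add(Mul(w, Add(4, w)), w) = Add(w, Mul(w, Add(4, w))))
Function('r')(p, R) = Mul(4, Pow(p, 2)) (Function('r')(p, R) = Pow(Mul(2, p), 2) = Mul(4, Pow(p, 2)))
Add(Mul(1709435, Pow(88554, -1)), Mul(-685815, Pow(Function('r')(Function('J')(-33), Function('T')(17)), -1))) = Add(Mul(1709435, Pow(88554, -1)), Mul(-685815, Pow(Mul(4, Pow(Mul(-33, Add(-3, -33)), 2)), -1))) = Add(Mul(1709435, Rational(1, 88554)), Mul(-685815, Pow(Mul(4, Pow(Mul(-33, -36), 2)), -1))) = Add(Rational(1709435, 88554), Mul(-685815, Pow(Mul(4, Pow(1188, 2)), -1))) = Add(Rational(1709435, 88554), Mul(-685815, Pow(Mul(4, 1411344), -1))) = Add(Rational(1709435, 88554), Mul(-685815, Pow(5645376, -1))) = Add(Rational(1709435, 88554), Mul(-685815, Rational(1, 5645376))) = Add(Rational(1709435, 88554), Rational(-228605, 1881792)) = Rational(532759536725, 27773368128)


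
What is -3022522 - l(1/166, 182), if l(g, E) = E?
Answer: -3022704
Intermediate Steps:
-3022522 - l(1/166, 182) = -3022522 - 1*182 = -3022522 - 182 = -3022704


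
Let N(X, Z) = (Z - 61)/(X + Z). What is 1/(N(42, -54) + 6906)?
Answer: 12/82987 ≈ 0.00014460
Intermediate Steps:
N(X, Z) = (-61 + Z)/(X + Z)
1/(N(42, -54) + 6906) = 1/((-61 - 54)/(42 - 54) + 6906) = 1/(-115/(-12) + 6906) = 1/(-1/12*(-115) + 6906) = 1/(115/12 + 6906) = 1/(82987/12) = 12/82987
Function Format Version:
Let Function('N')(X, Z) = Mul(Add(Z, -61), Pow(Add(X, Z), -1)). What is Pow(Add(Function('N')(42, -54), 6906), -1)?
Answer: Rational(12, 82987) ≈ 0.00014460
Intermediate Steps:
Function('N')(X, Z) = Mul(Pow(Add(X, Z), -1), Add(-61, Z)) (Function('N')(X, Z) = Mul(Add(-61, Z), Pow(Add(X, Z), -1)) = Mul(Pow(Add(X, Z), -1), Add(-61, Z)))
Pow(Add(Function('N')(42, -54), 6906), -1) = Pow(Add(Mul(Pow(Add(42, -54), -1), Add(-61, -54)), 6906), -1) = Pow(Add(Mul(Pow(-12, -1), -115), 6906), -1) = Pow(Add(Mul(Rational(-1, 12), -115), 6906), -1) = Pow(Add(Rational(115, 12), 6906), -1) = Pow(Rational(82987, 12), -1) = Rational(12, 82987)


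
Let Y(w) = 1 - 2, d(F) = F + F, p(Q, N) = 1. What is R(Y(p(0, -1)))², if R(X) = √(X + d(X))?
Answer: -3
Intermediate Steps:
d(F) = 2*F
Y(w) = -1
R(X) = √3*√X (R(X) = √(X + 2*X) = √(3*X) = √3*√X)
R(Y(p(0, -1)))² = (√3*√(-1))² = (√3*I)² = (I*√3)² = -3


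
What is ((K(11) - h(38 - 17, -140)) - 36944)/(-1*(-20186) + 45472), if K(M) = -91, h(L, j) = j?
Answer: -36895/65658 ≈ -0.56193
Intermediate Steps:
((K(11) - h(38 - 17, -140)) - 36944)/(-1*(-20186) + 45472) = ((-91 - 1*(-140)) - 36944)/(-1*(-20186) + 45472) = ((-91 + 140) - 36944)/(20186 + 45472) = (49 - 36944)/65658 = -36895*1/65658 = -36895/65658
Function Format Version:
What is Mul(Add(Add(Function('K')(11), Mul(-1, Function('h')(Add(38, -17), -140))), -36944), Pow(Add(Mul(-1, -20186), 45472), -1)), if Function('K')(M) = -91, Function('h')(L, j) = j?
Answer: Rational(-36895, 65658) ≈ -0.56193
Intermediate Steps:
Mul(Add(Add(Function('K')(11), Mul(-1, Function('h')(Add(38, -17), -140))), -36944), Pow(Add(Mul(-1, -20186), 45472), -1)) = Mul(Add(Add(-91, Mul(-1, -140)), -36944), Pow(Add(Mul(-1, -20186), 45472), -1)) = Mul(Add(Add(-91, 140), -36944), Pow(Add(20186, 45472), -1)) = Mul(Add(49, -36944), Pow(65658, -1)) = Mul(-36895, Rational(1, 65658)) = Rational(-36895, 65658)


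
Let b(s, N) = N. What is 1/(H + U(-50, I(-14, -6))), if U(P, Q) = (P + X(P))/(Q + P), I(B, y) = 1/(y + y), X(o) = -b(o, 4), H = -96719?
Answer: -601/58127471 ≈ -1.0339e-5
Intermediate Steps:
X(o) = -4 (X(o) = -1*4 = -4)
I(B, y) = 1/(2*y)
U(P, Q) = (-4 + P)/(P + Q) (U(P, Q) = (P - 4)/(Q + P) = (-4 + P)/(P + Q))
1/(H + U(-50, I(-14, -6))) = 1/(-96719 + (-4 - 50)/(-50 + (½)/(-6))) = 1/(-96719 - 54/(-50 + (½)*(-⅙))) = 1/(-96719 - 54/(-50 - 1/12)) = 1/(-96719 - 54/(-601/12)) = 1/(-96719 - 12/601*(-54)) = 1/(-96719 + 648/601) = 1/(-58127471/601) = -601/58127471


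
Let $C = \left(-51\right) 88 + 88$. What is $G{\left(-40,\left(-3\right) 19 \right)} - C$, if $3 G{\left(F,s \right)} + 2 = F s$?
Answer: $\frac{15478}{3} \approx 5159.3$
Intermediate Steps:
$C = -4400$ ($C = -4488 + 88 = -4400$)
$G{\left(F,s \right)} = - \frac{2}{3} + \frac{F s}{3}$
$G{\left(-40,\left(-3\right) 19 \right)} - C = \left(- \frac{2}{3} + \frac{1}{3} \left(-40\right) \left(\left(-3\right) 19\right)\right) - -4400 = \left(- \frac{2}{3} + \frac{1}{3} \left(-40\right) \left(-57\right)\right) + 4400 = \left(- \frac{2}{3} + 760\right) + 4400 = \frac{2278}{3} + 4400 = \frac{15478}{3}$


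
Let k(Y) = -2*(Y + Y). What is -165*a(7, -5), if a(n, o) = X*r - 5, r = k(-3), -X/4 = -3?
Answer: -22935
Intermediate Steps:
X = 12 (X = -4*(-3) = 12)
k(Y) = -4*Y
r = 12 (r = -4*(-3) = 12)
a(n, o) = 139 (a(n, o) = 12*12 - 5 = 144 - 5 = 139)
-165*a(7, -5) = -165*139 = -22935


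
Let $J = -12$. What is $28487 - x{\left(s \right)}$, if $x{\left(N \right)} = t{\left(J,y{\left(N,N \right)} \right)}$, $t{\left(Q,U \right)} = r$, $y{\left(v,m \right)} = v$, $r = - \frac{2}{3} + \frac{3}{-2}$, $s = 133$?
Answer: $\frac{170935}{6} \approx 28489.0$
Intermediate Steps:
$r = - \frac{13}{6}$ ($r = \left(-2\right) \frac{1}{3} + 3 \left(- \frac{1}{2}\right) = - \frac{2}{3} - \frac{3}{2} = - \frac{13}{6} \approx -2.1667$)
$t{\left(Q,U \right)} = - \frac{13}{6}$
$x{\left(N \right)} = - \frac{13}{6}$
$28487 - x{\left(s \right)} = 28487 - - \frac{13}{6} = 28487 + \frac{13}{6} = \frac{170935}{6}$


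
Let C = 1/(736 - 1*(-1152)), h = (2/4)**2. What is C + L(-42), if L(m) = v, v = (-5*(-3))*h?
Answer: 7081/1888 ≈ 3.7505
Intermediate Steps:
h = 1/4 (h = (2*(1/4))**2 = (1/2)**2 = 1/4 ≈ 0.25000)
v = 15/4 (v = -5*(-3)*(1/4) = 15*(1/4) = 15/4 ≈ 3.7500)
L(m) = 15/4
C = 1/1888 (C = 1/(736 + 1152) = 1/1888 ≈ 0.00052966)
C + L(-42) = 1/1888 + 15/4 = 7081/1888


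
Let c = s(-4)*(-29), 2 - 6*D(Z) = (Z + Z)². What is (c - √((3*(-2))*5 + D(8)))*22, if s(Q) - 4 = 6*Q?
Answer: 12760 - 22*I*√651/3 ≈ 12760.0 - 187.11*I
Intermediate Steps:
D(Z) = ⅓ - 2*Z²/3 (D(Z) = ⅓ - (Z + Z)²/6 = ⅓ - 4*Z²/6 = ⅓ - 2*Z²/3)
s(Q) = 4 + 6*Q
c = 580 (c = (4 + 6*(-4))*(-29) = (4 - 24)*(-29) = -20*(-29) = 580)
(c - √((3*(-2))*5 + D(8)))*22 = (580 - √((3*(-2))*5 + (⅓ - ⅔*8²)))*22 = (580 - √(-6*5 + (⅓ - ⅔*64)))*22 = (580 - √(-30 + (⅓ - 128/3)))*22 = (580 - √(-30 - 127/3))*22 = (580 - √(-217/3))*22 = (580 - I*√651/3)*22 = 12760 - 22*I*√651/3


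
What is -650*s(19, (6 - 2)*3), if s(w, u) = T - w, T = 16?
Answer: 1950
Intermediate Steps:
s(w, u) = 16 - w
-650*s(19, (6 - 2)*3) = -650*(16 - 1*19) = -650*(16 - 19) = -650*(-3) = 1950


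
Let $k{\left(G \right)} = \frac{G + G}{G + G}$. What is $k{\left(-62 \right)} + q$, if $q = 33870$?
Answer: $33871$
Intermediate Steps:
$k{\left(G \right)} = 1$ ($k{\left(G \right)} = \frac{2 G}{2 G} = 2 G \frac{1}{2 G} = 1$)
$k{\left(-62 \right)} + q = 1 + 33870 = 33871$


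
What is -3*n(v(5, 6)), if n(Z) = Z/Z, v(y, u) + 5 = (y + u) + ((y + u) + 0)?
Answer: -3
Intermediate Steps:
v(y, u) = -5 + 2*u + 2*y (v(y, u) = -5 + ((y + u) + ((y + u) + 0)) = -5 + ((u + y) + ((u + y) + 0)) = -5 + ((u + y) + (u + y)) = -5 + (2*u + 2*y) = -5 + 2*u + 2*y)
n(Z) = 1
-3*n(v(5, 6)) = -3*1 = -3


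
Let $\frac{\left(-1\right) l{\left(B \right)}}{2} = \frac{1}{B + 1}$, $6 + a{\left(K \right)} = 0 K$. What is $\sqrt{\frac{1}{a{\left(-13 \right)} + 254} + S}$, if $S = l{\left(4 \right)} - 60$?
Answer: $\frac{i \sqrt{23216210}}{620} \approx 7.7715 i$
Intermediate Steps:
$a{\left(K \right)} = -6$ ($a{\left(K \right)} = -6 + 0 K = -6 + 0 = -6$)
$l{\left(B \right)} = - \frac{2}{1 + B}$ ($l{\left(B \right)} = - \frac{2}{B + 1} = - \frac{2}{1 + B}$)
$S = - \frac{302}{5}$ ($S = - \frac{2}{1 + 4} - 60 = - \frac{2}{5} - 60 = - \frac{302}{5} \approx -60.4$)
$\sqrt{\frac{1}{a{\left(-13 \right)} + 254} + S} = \sqrt{\frac{1}{-6 + 254} - \frac{302}{5}} = \sqrt{\frac{1}{248} - \frac{302}{5}} = \sqrt{- \frac{74891}{1240}} = \frac{i \sqrt{23216210}}{620}$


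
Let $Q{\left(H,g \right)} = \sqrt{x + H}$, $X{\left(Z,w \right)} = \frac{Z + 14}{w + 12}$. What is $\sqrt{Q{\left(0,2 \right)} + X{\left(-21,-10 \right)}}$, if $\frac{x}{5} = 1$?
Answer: $\frac{\sqrt{-14 + 4 \sqrt{5}}}{2} \approx 1.1242 i$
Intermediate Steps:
$x = 5$ ($x = 5 \cdot 1 = 5$)
$X{\left(Z,w \right)} = \frac{14 + Z}{12 + w}$
$Q{\left(H,g \right)} = \sqrt{5 + H}$
$\sqrt{Q{\left(0,2 \right)} + X{\left(-21,-10 \right)}} = \sqrt{\sqrt{5 + 0} + \frac{14 - 21}{12 - 10}} = \sqrt{\sqrt{5} + \frac{1}{2} \left(-7\right)} = \sqrt{\sqrt{5} - \frac{7}{2}} = \sqrt{- \frac{7}{2} + \sqrt{5}}$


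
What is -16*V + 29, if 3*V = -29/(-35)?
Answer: 2581/105 ≈ 24.581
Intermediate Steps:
V = 29/105 (V = (-29/(-35))/3 = (-29*(-1/35))/3 = (⅓)*(29/35) = 29/105 ≈ 0.27619)
-16*V + 29 = -16*29/105 + 29 = -464/105 + 29 = 2581/105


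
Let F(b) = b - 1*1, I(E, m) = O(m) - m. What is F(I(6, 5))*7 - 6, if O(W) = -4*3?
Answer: -132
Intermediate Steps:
O(W) = -12
I(E, m) = -12 - m
F(b) = -1 + b (F(b) = b - 1 = -1 + b)
F(I(6, 5))*7 - 6 = (-1 + (-12 - 1*5))*7 - 6 = (-1 + (-12 - 5))*7 - 6 = (-1 - 17)*7 - 6 = -18*7 - 6 = -126 - 6 = -132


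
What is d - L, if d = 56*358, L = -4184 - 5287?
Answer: 29519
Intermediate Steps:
L = -9471
d = 20048
d - L = 20048 - 1*(-9471) = 20048 + 9471 = 29519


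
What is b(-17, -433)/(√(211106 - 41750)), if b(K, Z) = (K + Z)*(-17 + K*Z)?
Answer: -550800*√42339/14113 ≈ -8030.5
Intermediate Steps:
b(K, Z) = (-17 + K*Z)*(K + Z)
b(-17, -433)/(√(211106 - 41750)) = (-17*(-17) - 17*(-433) - 17*(-433)² - 433*(-17)²)/(√(211106 - 41750)) = (289 + 7361 - 17*187489 - 433*289)/(√169356) = (289 + 7361 - 3187313 - 125137)/((2*√42339)) = -550800*√42339/14113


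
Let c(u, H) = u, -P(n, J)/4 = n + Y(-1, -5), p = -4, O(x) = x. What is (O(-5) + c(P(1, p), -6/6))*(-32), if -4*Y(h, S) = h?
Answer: 320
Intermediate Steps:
Y(h, S) = -h/4
P(n, J) = -1 - 4*n (P(n, J) = -4*(n - 1/4*(-1)) = -4*(n + 1/4) = -4*(1/4 + n) = -1 - 4*n)
(O(-5) + c(P(1, p), -6/6))*(-32) = (-5 + (-1 - 4*1))*(-32) = (-5 + (-1 - 4))*(-32) = (-5 - 5)*(-32) = -10*(-32) = 320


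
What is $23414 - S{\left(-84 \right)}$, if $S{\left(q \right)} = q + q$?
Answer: $23582$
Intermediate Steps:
$S{\left(q \right)} = 2 q$
$23414 - S{\left(-84 \right)} = 23414 - 2 \left(-84\right) = 23414 - -168 = 23414 + 168 = 23582$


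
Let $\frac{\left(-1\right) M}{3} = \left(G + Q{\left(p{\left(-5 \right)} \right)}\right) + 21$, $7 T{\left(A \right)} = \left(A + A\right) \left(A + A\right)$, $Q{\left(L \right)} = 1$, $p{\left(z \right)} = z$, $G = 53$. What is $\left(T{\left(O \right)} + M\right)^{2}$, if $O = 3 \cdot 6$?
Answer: $\frac{77841}{49} \approx 1588.6$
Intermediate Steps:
$O = 18$
$T{\left(A \right)} = \frac{4 A^{2}}{7}$ ($T{\left(A \right)} = \frac{\left(A + A\right) \left(A + A\right)}{7} = \frac{2 A 2 A}{7} = \frac{4 A^{2}}{7}$)
$M = -225$ ($M = - 3 \left(\left(53 + 1\right) + 21\right) = - 3 \left(54 + 21\right) = \left(-3\right) 75 = -225$)
$\left(T{\left(O \right)} + M\right)^{2} = \left(\frac{4 \cdot 18^{2}}{7} - 225\right)^{2} = \left(\frac{4}{7} \cdot 324 - 225\right)^{2} = \left(\frac{1296}{7} - 225\right)^{2} = \left(- \frac{279}{7}\right)^{2} = \frac{77841}{49}$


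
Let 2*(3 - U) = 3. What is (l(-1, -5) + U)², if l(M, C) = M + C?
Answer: 81/4 ≈ 20.250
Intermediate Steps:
U = 3/2 (U = 3 - ½*3 = 3 - 3/2 = 3/2 ≈ 1.5000)
l(M, C) = C + M
(l(-1, -5) + U)² = ((-5 - 1) + 3/2)² = (-6 + 3/2)² = (-9/2)² = 81/4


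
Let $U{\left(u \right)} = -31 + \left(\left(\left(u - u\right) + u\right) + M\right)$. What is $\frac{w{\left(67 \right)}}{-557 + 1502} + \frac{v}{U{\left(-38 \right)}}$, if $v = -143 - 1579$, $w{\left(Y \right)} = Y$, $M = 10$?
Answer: $\frac{1631243}{55755} \approx 29.257$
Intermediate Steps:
$v = -1722$
$U{\left(u \right)} = -21 + u$ ($U{\left(u \right)} = -31 + \left(\left(\left(u - u\right) + u\right) + 10\right) = -31 + \left(\left(0 + u\right) + 10\right) = -31 + \left(u + 10\right) = -31 + \left(10 + u\right) = -21 + u$)
$\frac{w{\left(67 \right)}}{-557 + 1502} + \frac{v}{U{\left(-38 \right)}} = \frac{67}{-557 + 1502} - \frac{1722}{-21 - 38} = \frac{67}{945} - \frac{1722}{-59} = 67 \cdot \frac{1}{945} - - \frac{1722}{59} = \frac{67}{945} + \frac{1722}{59} = \frac{1631243}{55755}$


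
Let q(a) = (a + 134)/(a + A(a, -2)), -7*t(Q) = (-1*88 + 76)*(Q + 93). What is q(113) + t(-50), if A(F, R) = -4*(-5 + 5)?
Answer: 60037/791 ≈ 75.900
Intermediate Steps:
A(F, R) = 0 (A(F, R) = -4*0 = 0)
t(Q) = 1116/7 + 12*Q/7 (t(Q) = -(-1*88 + 76)*(Q + 93)/7 = -(-88 + 76)*(93 + Q)/7 = -(-12)*(93 + Q)/7 = -(-1116 - 12*Q)/7 = 1116/7 + 12*Q/7)
q(a) = (134 + a)/a (q(a) = (a + 134)/(a + 0) = (134 + a)/a)
q(113) + t(-50) = (134 + 113)/113 + (1116/7 + (12/7)*(-50)) = (1/113)*247 + (1116/7 - 600/7) = 247/113 + 516/7 = 60037/791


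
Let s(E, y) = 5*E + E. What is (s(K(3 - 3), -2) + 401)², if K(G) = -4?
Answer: 142129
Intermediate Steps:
s(E, y) = 6*E
(s(K(3 - 3), -2) + 401)² = (6*(-4) + 401)² = (-24 + 401)² = 377² = 142129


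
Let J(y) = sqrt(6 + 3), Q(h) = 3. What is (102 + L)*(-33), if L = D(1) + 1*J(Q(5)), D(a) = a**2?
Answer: -3498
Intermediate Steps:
J(y) = 3 (J(y) = sqrt(9) = 3)
L = 4 (L = 1**2 + 1*3 = 1 + 3 = 4)
(102 + L)*(-33) = (102 + 4)*(-33) = 106*(-33) = -3498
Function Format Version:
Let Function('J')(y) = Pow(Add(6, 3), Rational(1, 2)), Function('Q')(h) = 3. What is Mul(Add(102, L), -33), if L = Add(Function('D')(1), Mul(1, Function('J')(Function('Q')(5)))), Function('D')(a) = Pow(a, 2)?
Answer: -3498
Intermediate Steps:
Function('J')(y) = 3 (Function('J')(y) = Pow(9, Rational(1, 2)) = 3)
L = 4 (L = Add(Pow(1, 2), Mul(1, 3)) = Add(1, 3) = 4)
Mul(Add(102, L), -33) = Mul(Add(102, 4), -33) = Mul(106, -33) = -3498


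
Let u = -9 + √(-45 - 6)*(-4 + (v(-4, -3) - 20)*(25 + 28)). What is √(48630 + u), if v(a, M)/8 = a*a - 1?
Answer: √(48621 + 5296*I*√51) ≈ 234.76 + 80.554*I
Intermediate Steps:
v(a, M) = -8 + 8*a² (v(a, M) = 8*(a*a - 1) = 8*(a² - 1) = 8*(-1 + a²) = -8 + 8*a²)
u = -9 + 5296*I*√51 (u = -9 + √(-45 - 6)*(-4 + ((-8 + 8*(-4)²) - 20)*(25 + 28)) = -9 + √(-51)*(-4 + ((-8 + 8*16) - 20)*53) = -9 + (I*√51)*(-4 + ((-8 + 128) - 20)*53) = -9 + (I*√51)*(-4 + (120 - 20)*53) = -9 + (I*√51)*(-4 + 100*53) = -9 + (I*√51)*(-4 + 5300) = -9 + (I*√51)*5296 = -9 + 5296*I*√51 ≈ -9.0 + 37821.0*I)
√(48630 + u) = √(48630 + (-9 + 5296*I*√51)) = √(48621 + 5296*I*√51)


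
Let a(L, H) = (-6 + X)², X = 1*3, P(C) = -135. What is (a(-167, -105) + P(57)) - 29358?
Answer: -29484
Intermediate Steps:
X = 3
a(L, H) = 9 (a(L, H) = (-6 + 3)² = (-3)² = 9)
(a(-167, -105) + P(57)) - 29358 = (9 - 135) - 29358 = -126 - 29358 = -29484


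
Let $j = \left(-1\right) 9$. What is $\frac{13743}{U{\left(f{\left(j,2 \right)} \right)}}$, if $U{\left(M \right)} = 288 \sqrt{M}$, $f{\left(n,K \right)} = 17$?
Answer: $\frac{1527 \sqrt{17}}{544} \approx 11.574$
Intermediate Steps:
$j = -9$
$\frac{13743}{U{\left(f{\left(j,2 \right)} \right)}} = \frac{13743}{288 \sqrt{17}} = 13743 \frac{\sqrt{17}}{4896} = \frac{1527 \sqrt{17}}{544}$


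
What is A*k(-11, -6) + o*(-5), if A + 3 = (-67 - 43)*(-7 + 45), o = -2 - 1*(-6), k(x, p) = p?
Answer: 25078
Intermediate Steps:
o = 4 (o = -2 + 6 = 4)
A = -4183 (A = -3 + (-67 - 43)*(-7 + 45) = -3 - 110*38 = -3 - 4180 = -4183)
A*k(-11, -6) + o*(-5) = -4183*(-6) + 4*(-5) = 25098 - 20 = 25078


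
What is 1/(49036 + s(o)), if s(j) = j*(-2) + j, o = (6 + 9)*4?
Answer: 1/48976 ≈ 2.0418e-5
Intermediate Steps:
o = 60 (o = 15*4 = 60)
s(j) = -j (s(j) = -2*j + j = -j)
1/(49036 + s(o)) = 1/(49036 - 1*60) = 1/(49036 - 60) = 1/48976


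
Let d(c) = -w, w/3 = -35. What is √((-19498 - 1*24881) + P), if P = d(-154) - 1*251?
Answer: 5*I*√1781 ≈ 211.01*I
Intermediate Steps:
w = -105 (w = 3*(-35) = -105)
d(c) = 105 (d(c) = -1*(-105) = 105)
P = -146 (P = 105 - 1*251 = 105 - 251 = -146)
√((-19498 - 1*24881) + P) = √((-19498 - 1*24881) - 146) = √((-19498 - 24881) - 146) = √(-44379 - 146) = √(-44525) = 5*I*√1781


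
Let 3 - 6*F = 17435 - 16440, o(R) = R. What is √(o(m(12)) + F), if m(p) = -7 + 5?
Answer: I*√1506/3 ≈ 12.936*I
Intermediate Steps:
m(p) = -2
F = -496/3 (F = ½ - (17435 - 16440)/6 = ½ - ⅙*995 = ½ - 995/6 = -496/3 ≈ -165.33)
√(o(m(12)) + F) = √(-2 - 496/3) = √(-502/3) = I*√1506/3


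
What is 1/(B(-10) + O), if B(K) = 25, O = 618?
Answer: 1/643 ≈ 0.0015552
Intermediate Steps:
1/(B(-10) + O) = 1/(25 + 618) = 1/643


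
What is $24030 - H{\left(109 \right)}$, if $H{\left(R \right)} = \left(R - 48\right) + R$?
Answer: $23860$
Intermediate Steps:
$H{\left(R \right)} = -48 + 2 R$ ($H{\left(R \right)} = \left(-48 + R\right) + R = -48 + 2 R$)
$24030 - H{\left(109 \right)} = 24030 - \left(-48 + 2 \cdot 109\right) = 24030 - \left(-48 + 218\right) = 24030 - 170 = 23860$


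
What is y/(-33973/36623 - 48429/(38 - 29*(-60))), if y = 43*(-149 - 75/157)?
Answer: 1239807728152/5432849509 ≈ 228.21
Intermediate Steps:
y = -1009124/157 (y = 43*(-149 - 75*1/157) = 43*(-149 - 75/157) = 43*(-23468/157) = -1009124/157 ≈ -6427.5)
y/(-33973/36623 - 48429/(38 - 29*(-60))) = -1009124/(157*(-33973/36623 - 48429/(38 - 29*(-60)))) = -1009124/(157*(-33973*1/36623 - 48429/(38 + 1740))) = -1009124/(157*(-641/691 - 48429/1778)) = -1009124/(157*(-34604137/1228598)) = -1009124/157*(-1228598/34604137) = 1239807728152/5432849509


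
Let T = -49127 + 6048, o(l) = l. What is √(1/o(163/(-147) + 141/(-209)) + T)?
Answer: I*√129341316396506/54794 ≈ 207.56*I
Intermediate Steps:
T = -43079
√(1/o(163/(-147) + 141/(-209)) + T) = √(1/(163/(-147) + 141/(-209)) - 43079) = √(1/(163*(-1/147) + 141*(-1/209)) - 43079) = √(1/(-163/147 - 141/209) - 43079) = √(1/(-54794/30723) - 43079) = √(-30723/54794 - 43079) = √(-2360501449/54794) = I*√129341316396506/54794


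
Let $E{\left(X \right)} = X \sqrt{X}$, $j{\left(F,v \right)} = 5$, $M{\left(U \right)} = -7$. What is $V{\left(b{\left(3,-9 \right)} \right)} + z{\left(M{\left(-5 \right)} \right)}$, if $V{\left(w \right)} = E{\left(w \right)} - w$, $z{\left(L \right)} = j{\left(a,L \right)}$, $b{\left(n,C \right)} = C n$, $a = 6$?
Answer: $32 - 81 i \sqrt{3} \approx 32.0 - 140.3 i$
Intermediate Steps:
$z{\left(L \right)} = 5$
$E{\left(X \right)} = X^{\frac{3}{2}}$
$V{\left(w \right)} = w^{\frac{3}{2}} - w$
$V{\left(b{\left(3,-9 \right)} \right)} + z{\left(M{\left(-5 \right)} \right)} = \left(\left(\left(-9\right) 3\right)^{\frac{3}{2}} - \left(-9\right) 3\right) + 5 = \left(\left(-27\right)^{\frac{3}{2}} - -27\right) + 5 = \left(- 81 i \sqrt{3} + 27\right) + 5 = \left(27 - 81 i \sqrt{3}\right) + 5 = 32 - 81 i \sqrt{3}$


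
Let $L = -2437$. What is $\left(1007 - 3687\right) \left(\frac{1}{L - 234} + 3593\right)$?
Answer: $- \frac{25719697360}{2671} \approx -9.6292 \cdot 10^{6}$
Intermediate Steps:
$\left(1007 - 3687\right) \left(\frac{1}{L - 234} + 3593\right) = \left(1007 - 3687\right) \left(\frac{1}{-2437 - 234} + 3593\right) = - 2680 \left(\frac{1}{-2671} + 3593\right) = - 2680 \left(- \frac{1}{2671} + 3593\right) = \left(-2680\right) \frac{9596902}{2671} = - \frac{25719697360}{2671}$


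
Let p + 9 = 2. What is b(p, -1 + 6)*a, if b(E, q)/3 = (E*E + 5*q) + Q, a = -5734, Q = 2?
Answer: -1307352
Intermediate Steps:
p = -7 (p = -9 + 2 = -7)
b(E, q) = 6 + 3*E**2 + 15*q (b(E, q) = 3*((E*E + 5*q) + 2) = 3*((E**2 + 5*q) + 2) = 3*(2 + E**2 + 5*q) = 6 + 3*E**2 + 15*q)
b(p, -1 + 6)*a = (6 + 3*(-7)**2 + 15*(-1 + 6))*(-5734) = (6 + 3*49 + 15*5)*(-5734) = (6 + 147 + 75)*(-5734) = 228*(-5734) = -1307352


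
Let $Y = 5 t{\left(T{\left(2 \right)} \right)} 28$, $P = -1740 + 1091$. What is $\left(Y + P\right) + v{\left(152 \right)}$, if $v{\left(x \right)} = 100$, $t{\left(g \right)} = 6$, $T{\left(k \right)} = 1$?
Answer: $291$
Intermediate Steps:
$P = -649$
$Y = 840$ ($Y = 5 \cdot 6 \cdot 28 = 30 \cdot 28 = 840$)
$\left(Y + P\right) + v{\left(152 \right)} = \left(840 - 649\right) + 100 = 191 + 100 = 291$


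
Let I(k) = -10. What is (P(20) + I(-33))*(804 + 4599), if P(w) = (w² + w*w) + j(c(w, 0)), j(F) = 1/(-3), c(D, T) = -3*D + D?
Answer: 4266569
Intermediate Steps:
c(D, T) = -2*D
j(F) = -⅓
P(w) = -⅓ + 2*w² (P(w) = (w² + w*w) - ⅓ = (w² + w²) - ⅓ = 2*w² - ⅓ = -⅓ + 2*w²)
(P(20) + I(-33))*(804 + 4599) = ((-⅓ + 2*20²) - 10)*(804 + 4599) = ((-⅓ + 2*400) - 10)*5403 = ((-⅓ + 800) - 10)*5403 = (2399/3 - 10)*5403 = (2369/3)*5403 = 4266569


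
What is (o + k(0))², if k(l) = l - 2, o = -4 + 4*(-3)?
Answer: 324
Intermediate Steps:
o = -16 (o = -4 - 12 = -16)
k(l) = -2 + l
(o + k(0))² = (-16 + (-2 + 0))² = (-16 - 2)² = (-18)² = 324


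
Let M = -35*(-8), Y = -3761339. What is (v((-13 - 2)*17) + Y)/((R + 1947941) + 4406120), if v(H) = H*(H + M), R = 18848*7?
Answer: -3767714/6485997 ≈ -0.58090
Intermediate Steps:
M = 280
R = 131936
v(H) = H*(280 + H) (v(H) = H*(H + 280) = H*(280 + H))
(v((-13 - 2)*17) + Y)/((R + 1947941) + 4406120) = (((-13 - 2)*17)*(280 + (-13 - 2)*17) - 3761339)/((131936 + 1947941) + 4406120) = ((-15*17)*(280 - 15*17) - 3761339)/(2079877 + 4406120) = (-255*(280 - 255) - 3761339)/6485997 = (-255*25 - 3761339)*(1/6485997) = (-6375 - 3761339)*(1/6485997) = -3767714*1/6485997 = -3767714/6485997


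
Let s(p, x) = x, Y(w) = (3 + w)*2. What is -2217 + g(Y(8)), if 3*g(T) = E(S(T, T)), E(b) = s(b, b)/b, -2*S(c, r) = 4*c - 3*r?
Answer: -6650/3 ≈ -2216.7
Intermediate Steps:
Y(w) = 6 + 2*w
S(c, r) = -2*c + 3*r/2 (S(c, r) = -(4*c - 3*r)/2 = -(-3*r + 4*c)/2 = -2*c + 3*r/2)
E(b) = 1 (E(b) = b/b = 1)
g(T) = ⅓ (g(T) = (⅓)*1 = ⅓)
-2217 + g(Y(8)) = -2217 + ⅓ = -6650/3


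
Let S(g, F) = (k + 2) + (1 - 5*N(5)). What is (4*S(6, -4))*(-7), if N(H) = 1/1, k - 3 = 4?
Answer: -140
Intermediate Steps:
k = 7 (k = 3 + 4 = 7)
N(H) = 1 (N(H) = 1*1 = 1)
S(g, F) = 5 (S(g, F) = (7 + 2) + (1 - 5*1) = 9 + (1 - 5) = 9 - 4 = 5)
(4*S(6, -4))*(-7) = (4*5)*(-7) = 20*(-7) = -140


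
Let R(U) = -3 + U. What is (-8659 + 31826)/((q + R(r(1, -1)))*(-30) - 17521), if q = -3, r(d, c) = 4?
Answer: -23167/17461 ≈ -1.3268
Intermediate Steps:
(-8659 + 31826)/((q + R(r(1, -1)))*(-30) - 17521) = (-8659 + 31826)/((-3 + (-3 + 4))*(-30) - 17521) = 23167/((-3 + 1)*(-30) - 17521) = 23167/(-2*(-30) - 17521) = 23167/(60 - 17521) = 23167/(-17461) = 23167*(-1/17461) = -23167/17461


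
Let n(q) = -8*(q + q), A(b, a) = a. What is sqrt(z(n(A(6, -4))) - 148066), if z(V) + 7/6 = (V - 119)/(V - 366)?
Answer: 2*I*sqrt(7596169458)/453 ≈ 384.79*I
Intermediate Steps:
n(q) = -16*q
z(V) = -7/6 + (-119 + V)/(-366 + V) (z(V) = -7/6 + (V - 119)/(V - 366) = -7/6 + (-119 + V)/(-366 + V))
sqrt(z(n(A(6, -4))) - 148066) = sqrt((1848 - (-16)*(-4))/(6*(-366 - 16*(-4))) - 148066) = sqrt((1848 - 1*64)/(6*(-366 + 64)) - 148066) = sqrt((1/6)*(1848 - 64)/(-302) - 148066) = sqrt((1/6)*(-1/302)*1784 - 148066) = sqrt(-446/453 - 148066) = sqrt(-67074344/453) = 2*I*sqrt(7596169458)/453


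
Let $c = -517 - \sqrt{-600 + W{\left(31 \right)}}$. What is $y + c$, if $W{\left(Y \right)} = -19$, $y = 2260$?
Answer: $1743 - i \sqrt{619} \approx 1743.0 - 24.88 i$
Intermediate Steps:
$c = -517 - i \sqrt{619}$ ($c = -517 - \sqrt{-600 - 19} = -517 - \sqrt{-619} = -517 - i \sqrt{619} \approx -517.0 - 24.88 i$)
$y + c = 2260 - \left(517 + i \sqrt{619}\right) = 1743 - i \sqrt{619}$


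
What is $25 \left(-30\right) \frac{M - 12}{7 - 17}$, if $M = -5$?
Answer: $-1275$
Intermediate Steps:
$25 \left(-30\right) \frac{M - 12}{7 - 17} = 25 \left(-30\right) \frac{-5 - 12}{7 - 17} = - 750 \left(- \frac{17}{-10}\right) = - 750 \left(\left(-17\right) \left(- \frac{1}{10}\right)\right) = \left(-750\right) \frac{17}{10} = -1275$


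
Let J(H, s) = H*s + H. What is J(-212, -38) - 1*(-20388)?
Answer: 28232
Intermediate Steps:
J(H, s) = H + H*s
J(-212, -38) - 1*(-20388) = -212*(1 - 38) - 1*(-20388) = -212*(-37) + 20388 = 7844 + 20388 = 28232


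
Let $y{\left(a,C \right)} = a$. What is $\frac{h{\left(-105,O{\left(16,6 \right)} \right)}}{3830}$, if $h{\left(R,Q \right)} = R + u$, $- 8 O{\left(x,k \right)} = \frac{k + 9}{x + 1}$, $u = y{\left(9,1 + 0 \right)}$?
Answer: $- \frac{48}{1915} \approx -0.025065$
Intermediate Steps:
$u = 9$
$O{\left(x,k \right)} = - \frac{9 + k}{8 \left(1 + x\right)}$ ($O{\left(x,k \right)} = - \frac{\left(k + 9\right) \frac{1}{x + 1}}{8} = - \frac{\left(9 + k\right) \frac{1}{1 + x}}{8} = - \frac{\frac{1}{1 + x} \left(9 + k\right)}{8} = - \frac{9 + k}{8 \left(1 + x\right)}$)
$h{\left(R,Q \right)} = 9 + R$ ($h{\left(R,Q \right)} = R + 9 = 9 + R$)
$\frac{h{\left(-105,O{\left(16,6 \right)} \right)}}{3830} = \frac{9 - 105}{3830} = \left(-96\right) \frac{1}{3830} = - \frac{48}{1915}$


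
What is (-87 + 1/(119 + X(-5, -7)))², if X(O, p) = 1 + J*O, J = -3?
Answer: 137921536/18225 ≈ 7567.7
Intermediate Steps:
X(O, p) = 1 - 3*O
(-87 + 1/(119 + X(-5, -7)))² = (-87 + 1/(119 + (1 - 3*(-5))))² = (-87 + 1/(119 + (1 + 15)))² = (-87 + 1/(119 + 16))² = (-87 + 1/135)² = (-11744/135)² = 137921536/18225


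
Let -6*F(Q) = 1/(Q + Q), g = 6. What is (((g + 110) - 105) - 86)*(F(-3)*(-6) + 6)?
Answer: -875/2 ≈ -437.50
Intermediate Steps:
F(Q) = -1/(12*Q) (F(Q) = -1/(6*(Q + Q)) = -1/(2*Q)/6 = -1/(12*Q))
(((g + 110) - 105) - 86)*(F(-3)*(-6) + 6) = (((6 + 110) - 105) - 86)*(-1/12/(-3)*(-6) + 6) = ((116 - 105) - 86)*(-1/12*(-⅓)*(-6) + 6) = (11 - 86)*((1/36)*(-6) + 6) = -75*(-⅙ + 6) = -75*35/6 = -875/2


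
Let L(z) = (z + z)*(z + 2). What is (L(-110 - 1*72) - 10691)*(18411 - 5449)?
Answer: 710693498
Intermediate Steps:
L(z) = 2*z*(2 + z) (L(z) = (2*z)*(2 + z) = 2*z*(2 + z))
(L(-110 - 1*72) - 10691)*(18411 - 5449) = (2*(-110 - 1*72)*(2 + (-110 - 1*72)) - 10691)*(18411 - 5449) = (2*(-110 - 72)*(2 + (-110 - 72)) - 10691)*12962 = (2*(-182)*(2 - 182) - 10691)*12962 = (2*(-182)*(-180) - 10691)*12962 = (65520 - 10691)*12962 = 54829*12962 = 710693498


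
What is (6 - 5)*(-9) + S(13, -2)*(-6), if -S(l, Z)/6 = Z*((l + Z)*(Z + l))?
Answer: -8721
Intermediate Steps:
S(l, Z) = -6*Z*(Z + l)**2 (S(l, Z) = -6*Z*(l + Z)*(Z + l) = -6*Z*(Z + l)*(Z + l) = -6*Z*(Z + l)**2)
(6 - 5)*(-9) + S(13, -2)*(-6) = (6 - 5)*(-9) - 6*(-2)*(-2 + 13)**2*(-6) = 1*(-9) - 6*(-2)*11**2*(-6) = -9 - 6*(-2)*121*(-6) = -9 + 1452*(-6) = -9 - 8712 = -8721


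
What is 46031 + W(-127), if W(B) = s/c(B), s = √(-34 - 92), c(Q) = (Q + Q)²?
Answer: 46031 + 3*I*√14/64516 ≈ 46031.0 + 0.00017399*I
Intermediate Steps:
c(Q) = 4*Q² (c(Q) = (2*Q)² = 4*Q²)
s = 3*I*√14 (s = √(-126) = 3*I*√14 ≈ 11.225*I)
W(B) = 3*I*√14/(4*B²) (W(B) = (3*I*√14)/((4*B²)) = (3*I*√14)*(1/(4*B²)) = 3*I*√14/(4*B²))
46031 + W(-127) = 46031 + (¾)*I*√14/(-127)² = 46031 + (¾)*I*√14*(1/16129) = 46031 + 3*I*√14/64516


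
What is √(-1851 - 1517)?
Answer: 2*I*√842 ≈ 58.034*I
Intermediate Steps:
√(-1851 - 1517) = √(-3368) = 2*I*√842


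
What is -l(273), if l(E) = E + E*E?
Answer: -74802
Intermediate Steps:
l(E) = E + E²
-l(273) = -273*(1 + 273) = -273*274 = -1*74802 = -74802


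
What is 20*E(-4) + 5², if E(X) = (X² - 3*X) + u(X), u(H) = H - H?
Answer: 585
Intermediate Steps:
u(H) = 0
E(X) = X² - 3*X (E(X) = (X² - 3*X) + 0 = X² - 3*X)
20*E(-4) + 5² = 20*(-4*(-3 - 4)) + 5² = 20*(-4*(-7)) + 25 = 20*28 + 25 = 560 + 25 = 585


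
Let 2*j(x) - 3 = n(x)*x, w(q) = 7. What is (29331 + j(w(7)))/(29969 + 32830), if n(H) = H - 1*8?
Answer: 29329/62799 ≈ 0.46703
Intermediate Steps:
n(H) = -8 + H (n(H) = H - 8 = -8 + H)
j(x) = 3/2 + x*(-8 + x)/2 (j(x) = 3/2 + ((-8 + x)*x)/2 = 3/2 + (x*(-8 + x))/2 = 3/2 + x*(-8 + x)/2)
(29331 + j(w(7)))/(29969 + 32830) = (29331 + (3/2 + (½)*7*(-8 + 7)))/(29969 + 32830) = (29331 + (3/2 + (½)*7*(-1)))/62799 = (29331 + (3/2 - 7/2))*(1/62799) = (29331 - 2)*(1/62799) = 29329*(1/62799) = 29329/62799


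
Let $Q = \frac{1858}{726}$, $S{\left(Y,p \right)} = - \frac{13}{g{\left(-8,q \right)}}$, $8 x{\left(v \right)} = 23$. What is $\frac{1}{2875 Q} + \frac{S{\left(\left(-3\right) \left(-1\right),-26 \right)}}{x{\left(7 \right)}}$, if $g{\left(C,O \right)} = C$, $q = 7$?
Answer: $\frac{1509988}{2670875} \approx 0.56535$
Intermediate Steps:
$x{\left(v \right)} = \frac{23}{8}$ ($x{\left(v \right)} = \frac{1}{8} \cdot 23 = \frac{23}{8}$)
$S{\left(Y,p \right)} = \frac{13}{8}$ ($S{\left(Y,p \right)} = - \frac{13}{-8} = \left(-13\right) \left(- \frac{1}{8}\right) = \frac{13}{8}$)
$Q = \frac{929}{363}$ ($Q = 1858 \cdot \frac{1}{726} = \frac{929}{363} \approx 2.5592$)
$\frac{1}{2875 Q} + \frac{S{\left(\left(-3\right) \left(-1\right),-26 \right)}}{x{\left(7 \right)}} = \frac{1}{2875 \cdot \frac{929}{363}} + \frac{13}{8 \cdot \frac{23}{8}} = \frac{1}{2875} \cdot \frac{363}{929} + \frac{13}{8} \cdot \frac{8}{23} = \frac{363}{2670875} + \frac{13}{23} = \frac{1509988}{2670875}$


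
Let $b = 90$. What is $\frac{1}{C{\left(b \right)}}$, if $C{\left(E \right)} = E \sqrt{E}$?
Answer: $\frac{\sqrt{10}}{2700} \approx 0.0011712$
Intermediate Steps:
$C{\left(E \right)} = E^{\frac{3}{2}}$
$\frac{1}{C{\left(b \right)}} = \frac{1}{90^{\frac{3}{2}}} = \frac{1}{270 \sqrt{10}} = \frac{\sqrt{10}}{2700}$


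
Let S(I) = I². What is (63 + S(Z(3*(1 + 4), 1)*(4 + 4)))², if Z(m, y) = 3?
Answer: 408321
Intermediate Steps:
(63 + S(Z(3*(1 + 4), 1)*(4 + 4)))² = (63 + (3*(4 + 4))²)² = (63 + (3*8)²)² = (63 + 24²)² = (63 + 576)² = 639² = 408321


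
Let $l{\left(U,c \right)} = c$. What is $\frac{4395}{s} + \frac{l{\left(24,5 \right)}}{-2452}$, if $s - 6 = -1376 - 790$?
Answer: $- \frac{179789}{88272} \approx -2.0368$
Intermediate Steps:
$s = -2160$ ($s = 6 - 2166 = -2160$)
$\frac{4395}{s} + \frac{l{\left(24,5 \right)}}{-2452} = \frac{4395}{-2160} + \frac{5}{-2452} = 4395 \left(- \frac{1}{2160}\right) + 5 \left(- \frac{1}{2452}\right) = - \frac{293}{144} - \frac{5}{2452} = - \frac{179789}{88272}$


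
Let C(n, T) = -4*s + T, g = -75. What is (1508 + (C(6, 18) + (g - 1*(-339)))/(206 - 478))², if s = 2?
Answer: 42004912401/18496 ≈ 2.2710e+6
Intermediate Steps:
C(n, T) = -8 + T (C(n, T) = -4*2 + T = -8 + T)
(1508 + (C(6, 18) + (g - 1*(-339)))/(206 - 478))² = (1508 + ((-8 + 18) + (-75 - 1*(-339)))/(206 - 478))² = (1508 + (10 + (-75 + 339))/(-272))² = (1508 + (10 + 264)*(-1/272))² = (1508 + 274*(-1/272))² = (1508 - 137/136)² = (204951/136)² = 42004912401/18496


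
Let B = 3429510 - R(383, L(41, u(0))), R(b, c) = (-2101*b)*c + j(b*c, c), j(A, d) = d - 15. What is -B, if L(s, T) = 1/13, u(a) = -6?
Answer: -45388507/13 ≈ -3.4914e+6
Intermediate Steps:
j(A, d) = -15 + d
L(s, T) = 1/13
R(b, c) = -15 + c - 2101*b*c (R(b, c) = (-2101*b)*c + (-15 + c) = -2101*b*c + (-15 + c) = -15 + c - 2101*b*c)
B = 45388507/13 (B = 3429510 - (-15 + 1/13 - 2101*383*1/13) = 3429510 - (-15 + 1/13 - 804683/13) = 3429510 - 1*(-804877/13) = 3429510 + 804877/13 = 45388507/13 ≈ 3.4914e+6)
-B = -1*45388507/13 = -45388507/13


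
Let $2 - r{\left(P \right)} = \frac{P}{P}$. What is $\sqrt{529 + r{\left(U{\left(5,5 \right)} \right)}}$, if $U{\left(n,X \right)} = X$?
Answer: $\sqrt{530} \approx 23.022$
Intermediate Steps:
$r{\left(P \right)} = 1$ ($r{\left(P \right)} = 2 - \frac{P}{P} = 2 - 1 = 1$)
$\sqrt{529 + r{\left(U{\left(5,5 \right)} \right)}} = \sqrt{529 + 1} = \sqrt{530}$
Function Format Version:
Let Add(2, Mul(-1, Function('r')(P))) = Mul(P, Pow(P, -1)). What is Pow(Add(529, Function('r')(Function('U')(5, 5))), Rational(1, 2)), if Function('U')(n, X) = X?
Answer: Pow(530, Rational(1, 2)) ≈ 23.022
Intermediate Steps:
Function('r')(P) = 1 (Function('r')(P) = Add(2, Mul(-1, Mul(P, Pow(P, -1)))) = Add(2, Mul(-1, 1)) = Add(2, -1) = 1)
Pow(Add(529, Function('r')(Function('U')(5, 5))), Rational(1, 2)) = Pow(Add(529, 1), Rational(1, 2)) = Pow(530, Rational(1, 2))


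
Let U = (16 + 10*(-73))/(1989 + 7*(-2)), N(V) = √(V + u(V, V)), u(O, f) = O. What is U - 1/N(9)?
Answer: -714/1975 - √2/6 ≈ -0.59722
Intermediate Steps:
N(V) = √2*√V (N(V) = √(V + V) = √(2*V) = √2*√V)
U = -714/1975 (U = (16 - 730)/(1989 - 14) = -714/1975 ≈ -0.36152)
U - 1/N(9) = -714/1975 - 1/(√2*√9) = -714/1975 - 1/(√2*3) = -714/1975 - 1/(3*√2) = -714/1975 - √2/6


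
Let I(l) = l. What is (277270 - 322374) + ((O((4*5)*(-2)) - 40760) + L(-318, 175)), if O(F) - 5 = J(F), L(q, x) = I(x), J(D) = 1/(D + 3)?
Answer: -3170309/37 ≈ -85684.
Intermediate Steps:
J(D) = 1/(3 + D)
L(q, x) = x
O(F) = 5 + 1/(3 + F)
(277270 - 322374) + ((O((4*5)*(-2)) - 40760) + L(-318, 175)) = (277270 - 322374) + (((16 + 5*((4*5)*(-2)))/(3 + (4*5)*(-2)) - 40760) + 175) = -45104 + (((16 + 5*(20*(-2)))/(3 + 20*(-2)) - 40760) + 175) = -45104 + (((16 + 5*(-40))/(3 - 40) - 40760) + 175) = -45104 + (((16 - 200)/(-37) - 40760) + 175) = -45104 + ((-1/37*(-184) - 40760) + 175) = -45104 + ((184/37 - 40760) + 175) = -45104 + (-1507936/37 + 175) = -45104 - 1501461/37 = -3170309/37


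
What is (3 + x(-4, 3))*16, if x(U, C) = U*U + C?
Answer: 352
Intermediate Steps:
x(U, C) = C + U² (x(U, C) = U² + C = C + U²)
(3 + x(-4, 3))*16 = (3 + (3 + (-4)²))*16 = (3 + (3 + 16))*16 = (3 + 19)*16 = 22*16 = 352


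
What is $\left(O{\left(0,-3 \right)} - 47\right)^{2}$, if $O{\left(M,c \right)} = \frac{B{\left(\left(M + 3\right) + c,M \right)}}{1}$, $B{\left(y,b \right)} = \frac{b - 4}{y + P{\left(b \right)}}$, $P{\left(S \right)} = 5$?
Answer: $\frac{57121}{25} \approx 2284.8$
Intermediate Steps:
$B{\left(y,b \right)} = \frac{-4 + b}{5 + y}$ ($B{\left(y,b \right)} = \frac{b - 4}{y + 5} = \frac{-4 + b}{5 + y}$)
$O{\left(M,c \right)} = \frac{-4 + M}{8 + M + c}$ ($O{\left(M,c \right)} = \frac{\frac{1}{5 + \left(\left(M + 3\right) + c\right)} \left(-4 + M\right)}{1} = \frac{-4 + M}{5 + \left(\left(3 + M\right) + c\right)} 1 = \frac{-4 + M}{5 + \left(3 + M + c\right)} 1 = \frac{-4 + M}{8 + M + c} 1 = \frac{-4 + M}{8 + M + c}$)
$\left(O{\left(0,-3 \right)} - 47\right)^{2} = \left(\frac{-4 + 0}{8 + 0 - 3} - 47\right)^{2} = \left(\frac{1}{5} \left(-4\right) - 47\right)^{2} = \left(- \frac{4}{5} - 47\right)^{2} = \left(- \frac{239}{5}\right)^{2} = \frac{57121}{25}$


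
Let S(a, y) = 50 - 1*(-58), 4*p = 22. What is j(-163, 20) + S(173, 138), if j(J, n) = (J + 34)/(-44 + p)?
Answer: 8574/77 ≈ 111.35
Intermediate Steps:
p = 11/2 (p = (¼)*22 = 11/2 ≈ 5.5000)
j(J, n) = -68/77 - 2*J/77 (j(J, n) = (J + 34)/(-44 + 11/2) = (34 + J)/(-77/2) = (34 + J)*(-2/77) = -68/77 - 2*J/77)
S(a, y) = 108 (S(a, y) = 50 + 58 = 108)
j(-163, 20) + S(173, 138) = (-68/77 - 2/77*(-163)) + 108 = (-68/77 + 326/77) + 108 = 258/77 + 108 = 8574/77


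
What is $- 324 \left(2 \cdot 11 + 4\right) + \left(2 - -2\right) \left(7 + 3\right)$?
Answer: $-8384$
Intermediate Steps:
$- 324 \left(2 \cdot 11 + 4\right) + \left(2 - -2\right) \left(7 + 3\right) = - 324 \left(22 + 4\right) + \left(2 + 2\right) 10 = \left(-324\right) 26 + 4 \cdot 10 = -8424 + 40 = -8384$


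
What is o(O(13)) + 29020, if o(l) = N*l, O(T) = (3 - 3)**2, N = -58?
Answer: 29020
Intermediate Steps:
O(T) = 0 (O(T) = 0**2 = 0)
o(l) = -58*l
o(O(13)) + 29020 = -58*0 + 29020 = 0 + 29020 = 29020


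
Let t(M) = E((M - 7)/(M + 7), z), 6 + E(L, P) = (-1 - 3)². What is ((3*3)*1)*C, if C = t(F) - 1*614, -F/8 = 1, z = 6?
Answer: -5436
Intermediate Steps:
F = -8 (F = -8*1 = -8)
E(L, P) = 10 (E(L, P) = -6 + (-1 - 3)² = -6 + (-4)² = -6 + 16 = 10)
t(M) = 10
C = -604 (C = 10 - 1*614 = 10 - 614 = -604)
((3*3)*1)*C = ((3*3)*1)*(-604) = (9*1)*(-604) = 9*(-604) = -5436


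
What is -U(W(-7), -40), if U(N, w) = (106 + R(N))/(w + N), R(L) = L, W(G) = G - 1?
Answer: 49/24 ≈ 2.0417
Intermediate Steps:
W(G) = -1 + G
U(N, w) = (106 + N)/(N + w) (U(N, w) = (106 + N)/(w + N) = (106 + N)/(N + w))
-U(W(-7), -40) = -(106 + (-1 - 7))/((-1 - 7) - 40) = -(106 - 8)/(-8 - 40) = -98/(-48) = -(-1)*98/48 = -1*(-49/24) = 49/24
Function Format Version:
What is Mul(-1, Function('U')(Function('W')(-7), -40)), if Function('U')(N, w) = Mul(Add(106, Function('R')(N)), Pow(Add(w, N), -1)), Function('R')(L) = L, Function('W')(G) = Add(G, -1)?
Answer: Rational(49, 24) ≈ 2.0417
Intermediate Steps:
Function('W')(G) = Add(-1, G)
Function('U')(N, w) = Mul(Pow(Add(N, w), -1), Add(106, N)) (Function('U')(N, w) = Mul(Add(106, N), Pow(Add(w, N), -1)) = Mul(Add(106, N), Pow(Add(N, w), -1)) = Mul(Pow(Add(N, w), -1), Add(106, N)))
Mul(-1, Function('U')(Function('W')(-7), -40)) = Mul(-1, Mul(Pow(Add(Add(-1, -7), -40), -1), Add(106, Add(-1, -7)))) = Mul(-1, Mul(Pow(Add(-8, -40), -1), Add(106, -8))) = Mul(-1, Mul(Pow(-48, -1), 98)) = Mul(-1, Mul(Rational(-1, 48), 98)) = Mul(-1, Rational(-49, 24)) = Rational(49, 24)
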